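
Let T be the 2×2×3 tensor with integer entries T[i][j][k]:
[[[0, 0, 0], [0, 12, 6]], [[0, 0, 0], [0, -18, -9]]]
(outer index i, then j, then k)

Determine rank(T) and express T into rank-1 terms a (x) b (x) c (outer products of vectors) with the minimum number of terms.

Lower bound: T ≠ 0 (e.g. T[0,1,1] = 12), so rank(T) ≥ 1.
Upper bound: if T = a (x) b (x) c then every fibre of T is a multiple of the corresponding factor, so read the factors off the fibres through the nonzero entry T[0,1,1] = 12.
The mode-1 fibre T[:,1,1] = [12, -18] gives a = (2, -3) (primitive direction); the mode-2 fibre T[0,:,1] = [0, 12] gives b = (0, 1); then c[k] = T[0,1,k] / (a[0]·b[1]) = [0, 12, 6] / 2 = (0, 6, 3).
Expanding (2, -3) (x) (0, 1) (x) (0, 6, 3) reproduces all 12 entries of T, so T = (2, -3) (x) (0, 1) (x) (0, 6, 3) and rank(T) ≤ 1.
These bounds meet, so rank(T) = 1.

rank(T) = 1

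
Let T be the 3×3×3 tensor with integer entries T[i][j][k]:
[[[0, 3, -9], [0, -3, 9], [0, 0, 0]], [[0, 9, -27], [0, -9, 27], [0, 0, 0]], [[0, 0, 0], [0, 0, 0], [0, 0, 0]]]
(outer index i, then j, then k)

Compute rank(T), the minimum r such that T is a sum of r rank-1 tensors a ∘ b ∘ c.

1

Lower bound: T ≠ 0 (e.g. T[0,0,1] = 3), so rank(T) ≥ 1.
Upper bound: if T = a ∘ b ∘ c then every fibre of T is a multiple of the corresponding factor, so read the factors off the fibres through the nonzero entry T[0,0,1] = 3.
The mode-1 fibre T[:,0,1] = [3, 9, 0] gives a = (1, 3, 0) (primitive direction); the mode-2 fibre T[0,:,1] = [3, -3, 0] gives b = (1, -1, 0); then c[k] = T[0,0,k] / (a[0]·b[0]) = [0, 3, -9] / 1 = (0, 3, -9).
Expanding (1, 3, 0) ∘ (1, -1, 0) ∘ (0, 3, -9) reproduces all 27 entries of T, so T = (1, 3, 0) ∘ (1, -1, 0) ∘ (0, 3, -9) and rank(T) ≤ 1.
These bounds meet, so rank(T) = 1.
Check entry T[0,0,2] = -9: (1)·(1)·(-9) = -9.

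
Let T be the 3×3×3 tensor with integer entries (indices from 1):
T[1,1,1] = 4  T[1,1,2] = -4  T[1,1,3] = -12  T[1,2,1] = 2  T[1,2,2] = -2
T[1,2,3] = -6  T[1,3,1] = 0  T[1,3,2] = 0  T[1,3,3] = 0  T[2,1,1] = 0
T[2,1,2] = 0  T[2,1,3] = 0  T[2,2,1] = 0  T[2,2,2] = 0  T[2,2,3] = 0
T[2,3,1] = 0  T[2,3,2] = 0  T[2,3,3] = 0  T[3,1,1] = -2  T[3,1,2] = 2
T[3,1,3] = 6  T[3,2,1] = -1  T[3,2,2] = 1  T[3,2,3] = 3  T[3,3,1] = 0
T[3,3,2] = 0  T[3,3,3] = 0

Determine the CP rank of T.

Lower bound: T ≠ 0 (e.g. T[1,1,1] = 4), so rank(T) ≥ 1.
Upper bound: if T = a ⊗ b ⊗ c then every fibre of T is a multiple of the corresponding factor, so read the factors off the fibres through the nonzero entry T[1,1,1] = 4.
The mode-1 fibre T[:,1,1] = [4, 0, -2] gives a = [2, 0, -1] (primitive direction); the mode-2 fibre T[1,:,1] = [4, 2, 0] gives b = [2, 1, 0]; then c[k] = T[1,1,k] / (a[1]·b[1]) = [4, -4, -12] / 4 = [1, -1, -3].
Expanding [2, 0, -1] ⊗ [2, 1, 0] ⊗ [1, -1, -3] reproduces all 27 entries of T, so T = [2, 0, -1] ⊗ [2, 1, 0] ⊗ [1, -1, -3] and rank(T) ≤ 1.
These bounds meet, so rank(T) = 1.
Check entry T[2,1,1] = 0: (0)·(2)·(1) = 0.

1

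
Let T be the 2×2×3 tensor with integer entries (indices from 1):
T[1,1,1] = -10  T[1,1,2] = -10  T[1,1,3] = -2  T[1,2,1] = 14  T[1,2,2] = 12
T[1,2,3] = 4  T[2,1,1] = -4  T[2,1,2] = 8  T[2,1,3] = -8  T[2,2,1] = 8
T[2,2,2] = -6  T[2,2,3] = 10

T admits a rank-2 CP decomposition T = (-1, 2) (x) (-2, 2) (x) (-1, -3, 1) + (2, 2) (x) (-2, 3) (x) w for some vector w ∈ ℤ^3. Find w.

Subtract the known terms from T to get the rank-1 residual R = (2, 2) (x) (-2, 3) (x) w, so R[i,j,k] = a[i]·b[j]·w[k]. Pick indices with nonzero a[1]·b[1] = (2)·(-2) = -4. Only the fibre through (1,1,·) is needed: R[1,1,:] = T[1,1,:] − Σₗ aₗ[1]bₗ[1]cₗ = [-10, -10, -2] − (-1)·(-2)·(-1, -3, 1) = [-8, -4, -4]. Then w[k] = R[1,1,k] / -4 for each k, giving w = [-8, -4, -4] / -4 = (2, 1, 1).

w = (2, 1, 1)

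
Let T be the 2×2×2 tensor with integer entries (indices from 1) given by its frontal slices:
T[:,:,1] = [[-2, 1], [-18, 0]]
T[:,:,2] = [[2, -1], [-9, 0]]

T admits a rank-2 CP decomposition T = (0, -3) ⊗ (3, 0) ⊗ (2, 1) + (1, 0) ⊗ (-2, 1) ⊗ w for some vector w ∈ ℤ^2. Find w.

Subtract the known terms from T to get the rank-1 residual R = (1, 0) ⊗ (-2, 1) ⊗ w, so R[i,j,k] = a[i]·b[j]·w[k]. Pick indices with nonzero a[1]·b[1] = (1)·(-2) = -2. Only the fibre through (1,1,·) is needed: R[1,1,:] = T[1,1,:] − Σₗ aₗ[1]bₗ[1]cₗ = [-2, 2] − (0)·(3)·(2, 1) = [-2, 2]. Then w[k] = R[1,1,k] / -2 for each k, giving w = [-2, 2] / -2 = (1, -1).

w = (1, -1)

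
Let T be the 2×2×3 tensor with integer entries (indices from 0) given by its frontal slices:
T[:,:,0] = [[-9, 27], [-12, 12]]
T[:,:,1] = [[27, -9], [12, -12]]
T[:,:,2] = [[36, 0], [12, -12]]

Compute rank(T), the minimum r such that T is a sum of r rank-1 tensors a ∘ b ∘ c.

Lower bound: the mode-3 unfolding of T (rows indexed by k, columns by (i,j) = (0,0), (0,1), (1,0), (1,1)) is [[-9, 27, -12, 12], [27, -9, 12, -12], [36, 0, 12, -12]].
There the 2×2 minor on rows k ∈ {0, 1}, columns (i,j) ∈ {(0,0), (0,1)} is det [[-9, 27], [27, -9]] = -648 ≠ 0, so this unfolding has rank ≥ 2; CP rank is at least every unfolding rank, so rank(T) ≥ 2. (Flattening ranks never certify an upper bound on CP rank; for that we must actually write T with 2 rank-1 terms.)
Upper bound — finding two terms. Write S_k = T[:,:,k] for the frontal slices: S₀ = [[-9, 27], [-12, 12]], S₁ = [[27, -9], [12, -12]], S₂ = [[36, 0], [12, -12]].
If T = a₁ ∘ b₁ ∘ c₁ + a₂ ∘ b₂ ∘ c₂ then each S_k = c₁[k]·a₁b₁ᵀ + c₂[k]·a₂b₂ᵀ. S₀ and S₁ are linearly independent, so a₁b₁ᵀ and a₂b₂ᵀ must span the same plane of matrices: they are the rank-1 matrices of the form x·S₀ + y·S₁.
det(x·S₀ + y·S₁) is 216·x² − 216·y² = 216·(x − y)(x + y), vanishing at (x:y) = (1:1) and (1:-1).
M₁ = S₀ + S₁ = [[18, 18], [0, 0]] = 18·[1, 0][1, 1]ᵀ and M₂ = S₀ − S₁ = [[-36, 36], [-24, 24]] = (-12)·[3, 2][1, -1]ᵀ, so take a₁ = [1, 0], b₁ = [1, 1], a₂ = [3, 2], b₂ = [1, -1].
Each slice is an integer combination of E₁ = a₁b₁ᵀ and E₂ = a₂b₂ᵀ: S₀ = 9·E₁ − 6·E₂, S₁ = 9·E₁ + 6·E₂, S₂ = 18·E₁ + 6·E₂; reading off coefficients, c₁ = [9, 9, 18] and c₂ = [-6, 6, 6].
Hence T = [1, 0] ∘ [1, 1] ∘ [9, 9, 18] + [3, 2] ∘ [1, -1] ∘ [-6, 6, 6], so rank(T) ≤ 2.
These bounds meet, so rank(T) = 2.

2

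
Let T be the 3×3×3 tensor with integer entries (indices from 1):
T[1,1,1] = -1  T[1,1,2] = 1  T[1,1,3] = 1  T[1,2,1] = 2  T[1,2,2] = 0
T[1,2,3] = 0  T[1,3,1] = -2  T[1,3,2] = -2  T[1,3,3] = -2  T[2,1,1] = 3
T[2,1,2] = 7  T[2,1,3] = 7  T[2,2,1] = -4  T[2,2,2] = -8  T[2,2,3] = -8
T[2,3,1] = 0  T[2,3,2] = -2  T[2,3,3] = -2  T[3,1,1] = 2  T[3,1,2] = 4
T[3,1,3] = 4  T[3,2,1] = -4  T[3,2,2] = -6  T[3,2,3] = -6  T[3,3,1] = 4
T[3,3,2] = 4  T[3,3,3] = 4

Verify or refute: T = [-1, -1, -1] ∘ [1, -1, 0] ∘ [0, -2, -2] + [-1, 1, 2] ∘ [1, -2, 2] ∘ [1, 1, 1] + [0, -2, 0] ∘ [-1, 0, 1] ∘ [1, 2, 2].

No

Reconstruct entry (2,2,1) from the claimed factors: Σₗ aₗ[2]bₗ[2]cₗ[1] = (-1)·(-1)·(0) + (1)·(-2)·(1) + (-2)·(0)·(1) = -2, but T[2,2,1] = -4. The claim is false.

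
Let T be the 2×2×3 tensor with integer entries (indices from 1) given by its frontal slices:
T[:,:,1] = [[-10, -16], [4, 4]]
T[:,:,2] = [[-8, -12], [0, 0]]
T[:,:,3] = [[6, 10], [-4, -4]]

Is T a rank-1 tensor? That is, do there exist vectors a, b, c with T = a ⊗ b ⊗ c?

No

The mode-2 unfolding of T (rows indexed by j, columns by (i,k) = (1,1), (1,2), (1,3), (2,1), (2,2), (2,3)) is [[-10, -8, 6, 4, 0, -4], [-16, -12, 10, 4, 0, -4]].
There the 2×2 minor on rows j ∈ {1, 2}, columns (i,k) ∈ {(1,1), (1,2)} is det [[-10, -8], [-16, -12]] = -8 ≠ 0, so this unfolding has rank ≥ 2; CP rank is at least every unfolding rank, so rank(T) ≥ 2.
In particular rank(T) ≥ 2 > 1, so T is not rank-1.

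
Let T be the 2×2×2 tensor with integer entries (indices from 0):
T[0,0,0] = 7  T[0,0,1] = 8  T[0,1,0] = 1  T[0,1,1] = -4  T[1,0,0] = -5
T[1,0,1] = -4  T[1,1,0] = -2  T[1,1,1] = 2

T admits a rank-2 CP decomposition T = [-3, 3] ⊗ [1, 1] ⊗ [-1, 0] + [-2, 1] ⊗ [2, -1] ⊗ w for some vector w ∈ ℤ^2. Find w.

Subtract the known terms from T to get the rank-1 residual R = [-2, 1] ⊗ [2, -1] ⊗ w, so R[i,j,k] = a[i]·b[j]·w[k]. Pick indices with nonzero a[0]·b[0] = (-2)·(2) = -4. Only the fibre through (0,0,·) is needed: R[0,0,:] = T[0,0,:] − Σₗ aₗ[0]bₗ[0]cₗ = [7, 8] − (-3)·(1)·[-1, 0] = [4, 8]. Then w[k] = R[0,0,k] / -4 for each k, giving w = [4, 8] / -4 = [-1, -2].

w = [-1, -2]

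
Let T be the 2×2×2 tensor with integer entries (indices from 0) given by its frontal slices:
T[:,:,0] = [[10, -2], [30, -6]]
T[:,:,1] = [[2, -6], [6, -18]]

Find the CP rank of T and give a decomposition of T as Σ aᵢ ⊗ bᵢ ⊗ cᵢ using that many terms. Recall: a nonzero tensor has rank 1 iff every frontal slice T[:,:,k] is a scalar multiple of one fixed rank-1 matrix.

rank(T) = 2

Lower bound: the mode-2 unfolding of T (rows indexed by j, columns by (i,k) = (0,0), (0,1), (1,0), (1,1)) is [[10, 2, 30, 6], [-2, -6, -6, -18]].
There the 2×2 minor on rows j ∈ {0, 1}, columns (i,k) ∈ {(0,0), (0,1)} is det [[10, 2], [-2, -6]] = -56 ≠ 0, so this unfolding has rank ≥ 2; CP rank is at least every unfolding rank, so rank(T) ≥ 2. (Unfolding ranks only ever bound the CP rank from below — rank(T) can be strictly larger than all of them — so the matching upper bound has to come from an explicit 2-term decomposition.)
Upper bound — finding two terms. Every mode-1 slice of T is a multiple of one matrix: T[i,:,:] = a[i]·M with a = [1, 3] and M = [[10, 2], [-2, -6]] (rows indexed by j, columns by k). So it suffices to write M as a sum of two rank-1 matrices.
Splitting M by its rows (j = 0, 1), M = [1, 0][10, 2]ᵀ + [0, 1][-2, -6]ᵀ.
Hence T = [1, 3] ⊗ [1, 0] ⊗ [10, 2] + [1, 3] ⊗ [0, 1] ⊗ [-2, -6], so rank(T) ≤ 2.
These bounds meet, so rank(T) = 2.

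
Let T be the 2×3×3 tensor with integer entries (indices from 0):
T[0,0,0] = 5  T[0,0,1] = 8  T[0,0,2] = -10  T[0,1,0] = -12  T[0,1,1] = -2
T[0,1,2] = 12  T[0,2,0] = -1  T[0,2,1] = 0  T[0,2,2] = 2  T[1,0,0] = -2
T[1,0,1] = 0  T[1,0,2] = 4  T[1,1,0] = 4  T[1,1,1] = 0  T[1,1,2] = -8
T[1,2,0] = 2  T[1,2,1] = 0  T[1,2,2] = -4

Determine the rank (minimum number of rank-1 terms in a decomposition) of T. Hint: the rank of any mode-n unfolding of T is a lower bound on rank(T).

3

Lower bound: in the mode-2 unfolding of T (rows indexed by j, columns by (i,k)) the 3×3 minor on rows j ∈ {0, 1, 2}, columns (i,k) ∈ {(0,0), (0,1), (0,2)} is det [[5, 8, -10], [-12, -2, 12], [-1, 0, 2]] = 96 ≠ 0, so that unfolding has rank ≥ 3 and hence rank(T) ≥ 3 (CP rank is at least every unfolding rank, though it can be larger).
Upper bound: T is a sum of 3 rank-1 terms, T = [1, -2] ⊗ [1, -2, -1] ⊗ [1, 0, -2] + [1, 0] ⊗ [1, -1, 0] ⊗ [8, 4, -8] + [1, 0] ⊗ [2, 1, 0] ⊗ [-2, 2, 0] (one valid choice — decompositions are not unique — normalised so each a, b is primitive with positive first nonzero entry; check it by expanding all entries), so rank(T) ≤ 3.
These bounds meet, so rank(T) = 3.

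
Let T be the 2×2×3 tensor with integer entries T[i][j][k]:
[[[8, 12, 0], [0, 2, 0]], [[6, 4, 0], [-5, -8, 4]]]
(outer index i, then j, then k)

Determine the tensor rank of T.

Lower bound: in the mode-3 unfolding of T (rows indexed by k, columns by (i,j)) the 3×3 minor on rows k ∈ {0, 1, 2}, columns (i,j) ∈ {(0,0), (0,1), (1,1)} is det [[8, 0, -5], [12, 2, -8], [0, 0, 4]] = 64 ≠ 0, so that unfolding has rank ≥ 3 and hence rank(T) ≥ 3 (CP rank is at least every unfolding rank, though it can be larger).
Upper bound: T is a sum of 3 rank-1 terms, T = (0, 1) ⊗ (0, 1) ⊗ (0, -2, 4) + (1, 2) ⊗ (2, -1) ⊗ (2, 2, 0) + (2, -1) ⊗ (2, 1) ⊗ (1, 2, 0) (one valid choice — decompositions are not unique — normalised so each a, b is primitive with positive first nonzero entry; check it by expanding all entries), so rank(T) ≤ 3.
These bounds meet, so rank(T) = 3.

3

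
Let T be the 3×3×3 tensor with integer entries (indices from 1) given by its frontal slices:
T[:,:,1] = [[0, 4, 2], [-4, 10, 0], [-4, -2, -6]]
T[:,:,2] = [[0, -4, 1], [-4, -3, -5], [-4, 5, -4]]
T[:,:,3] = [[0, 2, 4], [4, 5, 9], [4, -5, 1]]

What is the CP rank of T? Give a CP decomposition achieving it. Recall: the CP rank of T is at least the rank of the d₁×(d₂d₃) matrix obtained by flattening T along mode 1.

Lower bound: the mode-3 unfolding of T (rows indexed by k, columns by (i,j) = (1,1), (1,2), (1,3), (2,1), (2,2), (2,3), (3,1), (3,2), (3,3)) is [[0, 4, 2, -4, 10, 0, -4, -2, -6], [0, -4, 1, -4, -3, -5, -4, 5, -4], [0, 2, 4, 4, 5, 9, 4, -5, 1]].
There the 3×3 minor on rows k ∈ {1, 2, 3}, columns (i,j) ∈ {(1,2), (1,3), (2,1)} is det [[4, 2, -4], [-4, 1, -4], [2, 4, 4]] = 168 ≠ 0, so this unfolding has rank ≥ 3; CP rank is at least every unfolding rank, so rank(T) ≥ 3. (Unfolding ranks only ever bound the CP rank from below — rank(T) can be strictly larger than all of them — so the matching upper bound has to come from an explicit 3-term decomposition.)
Upper bound: T is a sum of 3 rank-1 terms, T = [0, 1, 1] ⊗ [2, -1, 2] ⊗ [-2, -2, 2] + [1, 2, -1] ⊗ [0, 2, 1] ⊗ [2, -1, 2] + [2, 1, -1] ⊗ [0, 1, -1] ⊗ [0, -1, -1] (one valid choice — decompositions are not unique — normalised so each a, b is primitive with positive first nonzero entry; check it by expanding all entries), so rank(T) ≤ 3.
These bounds meet, so rank(T) = 3.

rank(T) = 3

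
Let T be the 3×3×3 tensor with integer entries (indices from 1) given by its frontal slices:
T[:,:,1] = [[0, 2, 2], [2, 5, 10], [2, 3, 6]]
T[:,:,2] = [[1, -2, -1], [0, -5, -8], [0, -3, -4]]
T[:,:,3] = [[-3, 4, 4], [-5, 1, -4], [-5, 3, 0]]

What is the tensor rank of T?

Lower bound: in the mode-2 unfolding of T (rows indexed by j, columns by (i,k)) the 3×3 minor on rows j ∈ {1, 2, 3}, columns (i,k) ∈ {(1,1), (1,2), (1,3)} is det [[0, 1, -3], [2, -2, 4], [2, -1, 4]] = -6 ≠ 0, so that unfolding has rank ≥ 3 and hence rank(T) ≥ 3 (CP rank is at least every unfolding rank, though it can be larger).
Upper bound: T is a sum of 3 rank-1 terms, T = [1, 1, 1] ⊗ [1, -2, -2] ⊗ [-2, 2, -1] + [1, 2, 2] ⊗ [1, 0, 1] ⊗ [2, -1, -2] + [2, -1, 1] ⊗ [0, 1, 2] ⊗ [-1, 1, 1] (one valid choice — decompositions are not unique — normalised so each a, b is primitive with positive first nonzero entry; check it by expanding all entries), so rank(T) ≤ 3.
These bounds meet, so rank(T) = 3.

3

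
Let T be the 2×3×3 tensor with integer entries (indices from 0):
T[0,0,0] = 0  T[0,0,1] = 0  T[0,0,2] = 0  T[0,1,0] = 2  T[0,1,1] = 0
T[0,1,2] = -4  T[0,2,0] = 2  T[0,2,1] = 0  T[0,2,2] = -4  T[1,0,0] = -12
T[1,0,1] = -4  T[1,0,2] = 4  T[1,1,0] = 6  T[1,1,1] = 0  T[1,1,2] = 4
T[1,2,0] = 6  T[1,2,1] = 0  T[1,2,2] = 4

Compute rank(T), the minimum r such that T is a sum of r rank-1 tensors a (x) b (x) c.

3

Lower bound: the mode-3 unfolding of T (rows indexed by k, columns by (i,j) = (0,0), (0,1), (0,2), (1,0), (1,1), (1,2)) is [[0, 2, 2, -12, 6, 6], [0, 0, 0, -4, 0, 0], [0, -4, -4, 4, 4, 4]].
There the 3×3 minor on rows k ∈ {0, 1, 2}, columns (i,j) ∈ {(0,1), (1,0), (1,1)} is det [[2, -12, 6], [0, -4, 0], [-4, 4, 4]] = -128 ≠ 0, so this unfolding has rank ≥ 3; CP rank is at least every unfolding rank, so rank(T) ≥ 3. (Unfolding ranks only ever bound the CP rank from below — rank(T) can be strictly larger than all of them — so the matching upper bound has to come from an explicit 3-term decomposition.)
Upper bound: T is a sum of 3 rank-1 terms, T = (0, 1) (x) (1, -2, -2) (x) (-4, 0, 0) + (0, 1) (x) (1, 0, 0) (x) (-8, -4, 4) + (1, -1) (x) (0, 1, 1) (x) (2, 0, -4) (one valid choice — decompositions are not unique — normalised so each a, b is primitive with positive first nonzero entry; check it by expanding all entries), so rank(T) ≤ 3.
These bounds meet, so rank(T) = 3.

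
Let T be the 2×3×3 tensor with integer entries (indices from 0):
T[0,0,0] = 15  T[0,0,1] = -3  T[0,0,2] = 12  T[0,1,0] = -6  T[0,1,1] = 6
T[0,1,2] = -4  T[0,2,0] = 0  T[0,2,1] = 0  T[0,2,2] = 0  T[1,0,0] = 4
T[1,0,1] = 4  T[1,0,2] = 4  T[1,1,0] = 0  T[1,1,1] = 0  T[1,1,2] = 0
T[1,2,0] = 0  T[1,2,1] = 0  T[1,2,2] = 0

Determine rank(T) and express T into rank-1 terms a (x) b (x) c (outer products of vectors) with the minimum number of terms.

Lower bound: the mode-1 unfolding of T (rows indexed by i, columns by (j,k) = (0,0), (0,1), (0,2), (1,0), (1,1), (1,2), (2,0), (2,1), (2,2)) is [[15, -3, 12, -6, 6, -4, 0, 0, 0], [4, 4, 4, 0, 0, 0, 0, 0, 0]].
There the 2×2 minor on rows i ∈ {0, 1}, columns (j,k) ∈ {(0,0), (0,1)} is det [[15, -3], [4, 4]] = 72 ≠ 0, so this unfolding has rank ≥ 2; CP rank is at least every unfolding rank, so rank(T) ≥ 2. (Flattening ranks never certify an upper bound on CP rank; for that we must actually write T with 2 rank-1 terms.)
Upper bound — finding two terms. Write S_k = T[:,:,k] for the frontal slices: S₀ = [[15, -6, 0], [4, 0, 0]], S₁ = [[-3, 6, 0], [4, 0, 0]], S₂ = [[12, -4, 0], [4, 0, 0]].
If T = a₁ (x) b₁ (x) c₁ + a₂ (x) b₂ (x) c₂ then each S_k = c₁[k]·a₁b₁ᵀ + c₂[k]·a₂b₂ᵀ. S₀ and S₁ are linearly independent, so a₁b₁ᵀ and a₂b₂ᵀ must span the same plane of matrices: they are the rank-1 matrices of the form x·S₀ + y·S₁.
The 2×2 minor of x·S₀ + y·S₁ on rows {0,1}, columns {0,1} is 24·x² − 24·y² = 24·(x − y)(x + y), vanishing at (x:y) = (1:1) and (1:-1).
M₁ = S₀ + S₁ = [[12, 0, 0], [8, 0, 0]] = 4·[3, 2][1, 0, 0]ᵀ and M₂ = S₀ − S₁ = [[18, -12, 0], [0, 0, 0]] = 6·[1, 0][3, -2, 0]ᵀ, so take a₁ = [3, 2], b₁ = [1, 0, 0], a₂ = [1, 0], b₂ = [3, -2, 0].
Each slice is an integer combination of E₁ = a₁b₁ᵀ and E₂ = a₂b₂ᵀ: S₀ = 2·E₁ + 3·E₂, S₁ = 2·E₁ − 3·E₂, S₂ = 2·E₁ + 2·E₂; reading off coefficients, c₁ = [2, 2, 2] and c₂ = [3, -3, 2].
Hence T = [3, 2] (x) [1, 0, 0] (x) [2, 2, 2] + [1, 0] (x) [3, -2, 0] (x) [3, -3, 2], so rank(T) ≤ 2.
These bounds meet, so rank(T) = 2.
Check entry T[0,2,2] = 0: (3)·(0)·(2) + (1)·(0)·(2) = 0.

rank(T) = 2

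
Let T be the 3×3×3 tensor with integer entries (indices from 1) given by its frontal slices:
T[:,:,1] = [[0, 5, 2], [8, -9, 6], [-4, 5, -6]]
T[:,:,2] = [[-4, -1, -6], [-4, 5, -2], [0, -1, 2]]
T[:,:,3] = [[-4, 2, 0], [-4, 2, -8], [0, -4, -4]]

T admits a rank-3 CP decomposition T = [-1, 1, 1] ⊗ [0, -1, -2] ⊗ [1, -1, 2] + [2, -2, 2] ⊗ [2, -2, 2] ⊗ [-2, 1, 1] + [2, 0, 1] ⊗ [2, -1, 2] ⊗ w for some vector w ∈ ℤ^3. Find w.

w = [2, -2, -2]

Subtract the known terms from T to get the rank-1 residual R = [2, 0, 1] ⊗ [2, -1, 2] ⊗ w, so R[i,j,k] = a[i]·b[j]·w[k]. Pick indices with nonzero a[1]·b[1] = (2)·(2) = 4. Only the fibre through (1,1,·) is needed: R[1,1,:] = T[1,1,:] − Σₗ aₗ[1]bₗ[1]cₗ = [0, -4, -4] − (-1)·(0)·[1, -1, 2] − (2)·(2)·[-2, 1, 1] = [8, -8, -8]. Then w[k] = R[1,1,k] / 4 for each k, giving w = [8, -8, -8] / 4 = [2, -2, -2].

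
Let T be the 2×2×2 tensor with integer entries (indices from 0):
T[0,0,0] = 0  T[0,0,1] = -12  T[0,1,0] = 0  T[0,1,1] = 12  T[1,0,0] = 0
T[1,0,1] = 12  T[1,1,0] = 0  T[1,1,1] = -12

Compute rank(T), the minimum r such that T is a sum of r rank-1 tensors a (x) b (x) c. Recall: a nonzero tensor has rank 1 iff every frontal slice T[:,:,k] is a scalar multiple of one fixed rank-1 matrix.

Lower bound: T ≠ 0 (e.g. T[0,0,1] = -12), so rank(T) ≥ 1.
Upper bound: if T = a (x) b (x) c then every fibre of T is a multiple of the corresponding factor, so read the factors off the fibres through the nonzero entry T[0,0,1] = -12.
The mode-1 fibre T[:,0,1] = [-12, 12] gives a = [1, -1] (primitive direction); the mode-2 fibre T[0,:,1] = [-12, 12] gives b = [1, -1]; then c[k] = T[0,0,k] / (a[0]·b[0]) = [0, -12] / 1 = [0, -12].
Expanding [1, -1] (x) [1, -1] (x) [0, -12] reproduces all 8 entries of T, so T = [1, -1] (x) [1, -1] (x) [0, -12] and rank(T) ≤ 1.
These bounds meet, so rank(T) = 1.
Check entry T[0,0,1] = -12: (1)·(1)·(-12) = -12.

1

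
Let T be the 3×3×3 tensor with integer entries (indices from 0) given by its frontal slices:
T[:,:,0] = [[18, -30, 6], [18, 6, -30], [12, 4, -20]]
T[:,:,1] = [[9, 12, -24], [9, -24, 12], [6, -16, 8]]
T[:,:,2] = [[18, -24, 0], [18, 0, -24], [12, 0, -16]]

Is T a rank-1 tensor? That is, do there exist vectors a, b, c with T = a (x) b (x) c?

No

The mode-2 unfolding of T (rows indexed by j, columns by (i,k) = (0,0), (0,1), (0,2), (1,0), (1,1), (1,2), (2,0), (2,1), (2,2)) is [[18, 9, 18, 18, 9, 18, 12, 6, 12], [-30, 12, -24, 6, -24, 0, 4, -16, 0], [6, -24, 0, -30, 12, -24, -20, 8, -16]].
There the 2×2 minor on rows j ∈ {0, 1}, columns (i,k) ∈ {(0,0), (0,1)} is det [[18, 9], [-30, 12]] = 486 ≠ 0, so this unfolding has rank ≥ 2; CP rank is at least every unfolding rank, so rank(T) ≥ 2.
In particular rank(T) ≥ 2 > 1, so T is not rank-1.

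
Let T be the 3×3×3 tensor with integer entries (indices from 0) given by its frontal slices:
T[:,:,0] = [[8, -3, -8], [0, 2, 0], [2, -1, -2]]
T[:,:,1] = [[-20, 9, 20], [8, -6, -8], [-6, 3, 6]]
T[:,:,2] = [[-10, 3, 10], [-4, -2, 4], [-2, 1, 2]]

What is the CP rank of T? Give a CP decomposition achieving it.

Lower bound: the mode-1 unfolding of T (rows indexed by i, columns by (j,k) = (0,0), (0,1), (0,2), (1,0), (1,1), (1,2), (2,0), (2,1), (2,2)) is [[8, -20, -10, -3, 9, 3, -8, 20, 10], [0, 8, -4, 2, -6, -2, 0, -8, 4], [2, -6, -2, -1, 3, 1, -2, 6, 2]].
There the 2×2 minor on rows i ∈ {0, 1}, columns (j,k) ∈ {(0,0), (0,1)} is det [[8, -20], [0, 8]] = 64 ≠ 0, so this unfolding has rank ≥ 2; CP rank is at least every unfolding rank, so rank(T) ≥ 2. (Unfolding ranks only ever bound the CP rank from below — rank(T) can be strictly larger than all of them — so the matching upper bound has to come from an explicit 2-term decomposition.)
Upper bound — finding two terms. Write S_k = T[:,:,k] for the frontal slices: S₀ = [[8, -3, -8], [0, 2, 0], [2, -1, -2]], S₁ = [[-20, 9, 20], [8, -6, -8], [-6, 3, 6]], S₂ = [[-10, 3, 10], [-4, -2, 4], [-2, 1, 2]].
If T = a₁ ⊗ b₁ ⊗ c₁ + a₂ ⊗ b₂ ⊗ c₂ then each S_k = c₁[k]·a₁b₁ᵀ + c₂[k]·a₂b₂ᵀ. S₀ and S₁ are linearly independent, so a₁b₁ᵀ and a₂b₂ᵀ must span the same plane of matrices: they are the rank-1 matrices of the form x·S₀ + y·S₁.
The 2×2 minor of x·S₀ + y·S₁ on rows {0,1}, columns {0,1} is 16·x² − 64·xy + 48·y² = 16·(x − 3·y)(x − y), vanishing at (x:y) = (3:1) and (1:1).
M₁ = 3·S₀ + S₁ = [[4, 0, -4], [8, 0, -8], [0, 0, 0]] = 4·[1, 2, 0][1, 0, -1]ᵀ and M₂ = S₀ + S₁ = [[-12, 6, 12], [8, -4, -8], [-4, 2, 4]] = (-2)·[3, -2, 1][2, -1, -2]ᵀ, so take a₁ = [1, 2, 0], b₁ = [1, 0, -1], a₂ = [3, -2, 1], b₂ = [2, -1, -2].
Each slice is an integer combination of E₁ = a₁b₁ᵀ and E₂ = a₂b₂ᵀ: S₀ = 2·E₁ + E₂, S₁ = −2·E₁ − 3·E₂, S₂ = −4·E₁ − E₂; reading off coefficients, c₁ = [2, -2, -4] and c₂ = [1, -3, -1].
Hence T = [1, 2, 0] ⊗ [1, 0, -1] ⊗ [2, -2, -4] + [3, -2, 1] ⊗ [2, -1, -2] ⊗ [1, -3, -1], so rank(T) ≤ 2.
These bounds meet, so rank(T) = 2.

rank(T) = 2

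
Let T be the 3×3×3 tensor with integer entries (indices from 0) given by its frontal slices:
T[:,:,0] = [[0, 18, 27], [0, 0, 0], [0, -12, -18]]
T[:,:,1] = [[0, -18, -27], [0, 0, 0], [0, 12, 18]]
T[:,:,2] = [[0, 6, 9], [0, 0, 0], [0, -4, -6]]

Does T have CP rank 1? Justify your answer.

Yes

The mode-1 fibre T[:,1,0] = [18, 0, -12] gives a = [3, 0, -2] (primitive direction); the mode-2 fibre T[0,:,0] = [0, 18, 27] gives b = [0, 2, 3]; then c[k] = T[0,1,k] / (a[0]·b[1]) = [18, -18, 6] / 6 = [3, -3, 1].
Expanding [3, 0, -2] ⊗ [0, 2, 3] ⊗ [3, -3, 1] reproduces all 27 entries of T, so T = [3, 0, -2] ⊗ [0, 2, 3] ⊗ [3, -3, 1] and rank(T) ≤ 1.
Equivalently every frontal slice T[:,:,k] is c[k] times the rank-1 matrix [3, 0, -2] ⊗ [0, 2, 3]. So T has rank 1 (it is nonzero).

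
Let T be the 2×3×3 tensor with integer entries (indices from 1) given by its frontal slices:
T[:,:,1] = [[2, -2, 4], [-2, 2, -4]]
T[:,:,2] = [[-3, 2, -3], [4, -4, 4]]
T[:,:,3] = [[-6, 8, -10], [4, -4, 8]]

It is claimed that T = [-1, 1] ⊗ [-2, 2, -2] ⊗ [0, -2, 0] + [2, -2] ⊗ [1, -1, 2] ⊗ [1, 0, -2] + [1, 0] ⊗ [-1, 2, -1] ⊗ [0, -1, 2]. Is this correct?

Yes

Reconstruct entrywise from the claimed factors. For example, T[1,3,3] = -10 and Σₗ aₗ[1]bₗ[3]cₗ[3] = (-1)·(-2)·(0) + (2)·(2)·(-2) + (1)·(-1)·(2) = -10; checking all 18 entries, every one matches. The claim holds.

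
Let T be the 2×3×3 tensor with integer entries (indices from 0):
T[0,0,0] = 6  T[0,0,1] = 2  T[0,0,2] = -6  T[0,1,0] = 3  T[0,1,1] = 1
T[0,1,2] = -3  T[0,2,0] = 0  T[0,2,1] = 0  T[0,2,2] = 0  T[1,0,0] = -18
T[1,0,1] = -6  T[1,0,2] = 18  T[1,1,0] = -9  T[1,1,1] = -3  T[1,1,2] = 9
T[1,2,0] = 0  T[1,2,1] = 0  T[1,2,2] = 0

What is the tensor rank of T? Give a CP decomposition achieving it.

rank(T) = 1

Lower bound: T ≠ 0 (e.g. T[0,0,0] = 6), so rank(T) ≥ 1.
Upper bound: if T = a ∘ b ∘ c then every fibre of T is a multiple of the corresponding factor, so read the factors off the fibres through the nonzero entry T[0,0,0] = 6.
The mode-1 fibre T[:,0,0] = [6, -18] gives a = [1, -3] (primitive direction); the mode-2 fibre T[0,:,0] = [6, 3, 0] gives b = [2, 1, 0]; then c[k] = T[0,0,k] / (a[0]·b[0]) = [6, 2, -6] / 2 = [3, 1, -3].
Expanding [1, -3] ∘ [2, 1, 0] ∘ [3, 1, -3] reproduces all 18 entries of T, so T = [1, -3] ∘ [2, 1, 0] ∘ [3, 1, -3] and rank(T) ≤ 1.
These bounds meet, so rank(T) = 1.
Check entry T[0,2,0] = 0: (1)·(0)·(3) = 0.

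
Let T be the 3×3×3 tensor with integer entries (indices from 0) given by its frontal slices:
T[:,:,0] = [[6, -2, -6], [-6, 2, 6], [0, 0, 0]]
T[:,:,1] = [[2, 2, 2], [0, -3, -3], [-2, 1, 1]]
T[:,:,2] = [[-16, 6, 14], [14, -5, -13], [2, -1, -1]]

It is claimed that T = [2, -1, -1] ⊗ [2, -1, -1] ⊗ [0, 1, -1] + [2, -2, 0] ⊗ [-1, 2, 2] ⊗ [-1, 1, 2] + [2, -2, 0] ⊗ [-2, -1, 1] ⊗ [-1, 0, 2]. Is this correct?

Reconstruct entrywise from the claimed factors. For example, T[0,1,0] = -2 and Σₗ aₗ[0]bₗ[1]cₗ[0] = (2)·(-1)·(0) + (2)·(2)·(-1) + (2)·(-1)·(-1) = -2; checking all 27 entries, every one matches. The claim holds.

Yes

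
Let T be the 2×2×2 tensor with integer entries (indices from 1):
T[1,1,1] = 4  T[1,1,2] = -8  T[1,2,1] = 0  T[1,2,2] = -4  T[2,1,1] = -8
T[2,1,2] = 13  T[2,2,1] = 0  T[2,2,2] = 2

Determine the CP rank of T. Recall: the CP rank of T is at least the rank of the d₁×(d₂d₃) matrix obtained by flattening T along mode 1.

Lower bound: the mode-2 unfolding of T (rows indexed by j, columns by (i,k) = (1,1), (1,2), (2,1), (2,2)) is [[4, -8, -8, 13], [0, -4, 0, 2]].
There the 2×2 minor on rows j ∈ {1, 2}, columns (i,k) ∈ {(1,1), (1,2)} is det [[4, -8], [0, -4]] = -16 ≠ 0, so this unfolding has rank ≥ 2; CP rank is at least every unfolding rank, so rank(T) ≥ 2. (This is only a lower bound: in general the CP rank may exceed every unfolding rank, so we still need to exhibit 2 rank-1 terms summing to T.)
Upper bound — finding two terms. Write S_k = T[:,:,k] for the frontal slices: S₁ = [[4, 0], [-8, 0]], S₂ = [[-8, -4], [13, 2]].
If T = a₁ (x) b₁ (x) c₁ + a₂ (x) b₂ (x) c₂ then each S_k = c₁[k]·a₁b₁ᵀ + c₂[k]·a₂b₂ᵀ. S₁ and S₂ are linearly independent, so a₁b₁ᵀ and a₂b₂ᵀ must span the same plane of matrices: they are the rank-1 matrices of the form x·S₁ + y·S₂.
det(x·S₁ + y·S₂) is −24·xy + 36·y² = (-12)·(2·x − 3·y)(y), vanishing at (x:y) = (3:2) and (1:0).
M₁ = 3·S₁ + 2·S₂ = [[-4, -8], [2, 4]] = (-2)·[2, -1][1, 2]ᵀ and M₂ = S₁ = [[4, 0], [-8, 0]] = 4·[1, -2][1, 0]ᵀ, so take a₁ = [2, -1], b₁ = [1, 2], a₂ = [1, -2], b₂ = [1, 0].
Each slice is an integer combination of E₁ = a₁b₁ᵀ and E₂ = a₂b₂ᵀ: S₁ = 4·E₂, S₂ = −E₁ − 6·E₂; reading off coefficients, c₁ = [0, -1] and c₂ = [4, -6].
Hence T = [2, -1] (x) [1, 2] (x) [0, -1] + [1, -2] (x) [1, 0] (x) [4, -6], so rank(T) ≤ 2.
These bounds meet, so rank(T) = 2.
Check entry T[1,2,1] = 0: (2)·(2)·(0) + (1)·(0)·(4) = 0.

2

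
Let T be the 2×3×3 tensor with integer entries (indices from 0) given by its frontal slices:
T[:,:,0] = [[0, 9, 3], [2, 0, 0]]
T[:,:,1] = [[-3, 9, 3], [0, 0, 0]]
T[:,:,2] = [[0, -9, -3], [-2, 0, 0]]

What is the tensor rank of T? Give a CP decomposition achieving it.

Lower bound: in the mode-2 unfolding of T (rows indexed by j, columns by (i,k)) the 2×2 minor on rows j ∈ {0, 1}, columns (i,k) ∈ {(0,0), (0,1)} is det [[0, -3], [9, 9]] = 27 ≠ 0, so that unfolding has rank ≥ 2 and hence rank(T) ≥ 2 (CP rank is at least every unfolding rank, though it can be larger).
Upper bound: with S_k = T[:,:,k], the two rank-1 terms a₁b₁ᵀ, a₂b₂ᵀ are the rank-1 members of the pencil x·S₀ + y·S₁.
The 2×2 minor of x·S₀ + y·S₁ on rows {0,1}, columns {0,1} is −18·x² − 18·xy = (-18)·(x + y)(x), vanishing at (x:y) = (1:-1) and (0:1).
M₁ = S₀ − S₁ = [[3, 0, 0], [2, 0, 0]] = [3, 2][1, 0, 0]ᵀ and M₂ = S₁ = [[-3, 9, 3], [0, 0, 0]] = (-3)·[1, 0][1, -3, -1]ᵀ, so take a₁ = [3, 2], b₁ = [1, 0, 0], a₂ = [1, 0], b₂ = [1, -3, -1].
Each slice is an integer combination of E₁ = a₁b₁ᵀ and E₂ = a₂b₂ᵀ: S₀ = E₁ − 3·E₂, S₁ = −3·E₂, S₂ = −E₁ + 3·E₂; reading off coefficients, c₁ = [1, 0, -1] and c₂ = [-3, -3, 3].
Hence T = [3, 2] ⊗ [1, 0, 0] ⊗ [1, 0, -1] + [1, 0] ⊗ [1, -3, -1] ⊗ [-3, -3, 3], so rank(T) ≤ 2.
These bounds meet, so rank(T) = 2.

rank(T) = 2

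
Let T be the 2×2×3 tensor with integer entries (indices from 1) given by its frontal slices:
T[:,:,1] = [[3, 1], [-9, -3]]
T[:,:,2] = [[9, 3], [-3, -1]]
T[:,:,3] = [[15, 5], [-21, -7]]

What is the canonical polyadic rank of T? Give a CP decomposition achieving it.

rank(T) = 2

Lower bound: in the mode-3 unfolding of T (rows indexed by k, columns by (i,j)) the 2×2 minor on rows k ∈ {1, 2}, columns (i,j) ∈ {(1,1), (2,1)} is det [[3, -9], [9, -3]] = 72 ≠ 0, so that unfolding has rank ≥ 2 and hence rank(T) ≥ 2 (CP rank is at least every unfolding rank, though it can be larger).
Upper bound: T[:,j,:] = b[j]·M for every slice, with b = [3, 1] and M = [[1, 3, 5], [-3, -1, -7]] (rows i, columns k).
Splitting M by its rows (i = 1, 2), M = [1, 0][1, 3, 5]ᵀ + [0, 1][-3, -1, -7]ᵀ.
Hence T = [1, 0] ⊗ [3, 1] ⊗ [1, 3, 5] + [0, 1] ⊗ [3, 1] ⊗ [-3, -1, -7], so rank(T) ≤ 2.
These bounds meet, so rank(T) = 2.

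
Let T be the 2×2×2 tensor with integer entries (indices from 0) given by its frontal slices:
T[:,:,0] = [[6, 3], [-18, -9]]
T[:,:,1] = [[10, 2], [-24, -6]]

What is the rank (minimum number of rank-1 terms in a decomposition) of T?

Lower bound: the mode-3 unfolding of T (rows indexed by k, columns by (i,j) = (0,0), (0,1), (1,0), (1,1)) is [[6, 3, -18, -9], [10, 2, -24, -6]].
There the 2×2 minor on rows k ∈ {0, 1}, columns (i,j) ∈ {(0,0), (0,1)} is det [[6, 3], [10, 2]] = -18 ≠ 0, so this unfolding has rank ≥ 2; CP rank is at least every unfolding rank, so rank(T) ≥ 2. (Unfolding ranks only ever bound the CP rank from below — rank(T) can be strictly larger than all of them — so the matching upper bound has to come from an explicit 2-term decomposition.)
Upper bound — finding two terms. Write S_k = T[:,:,k] for the frontal slices: S₀ = [[6, 3], [-18, -9]], S₁ = [[10, 2], [-24, -6]].
If T = a₁ ⊗ b₁ ⊗ c₁ + a₂ ⊗ b₂ ⊗ c₂ then each S_k = c₁[k]·a₁b₁ᵀ + c₂[k]·a₂b₂ᵀ. S₀ and S₁ are linearly independent, so a₁b₁ᵀ and a₂b₂ᵀ must span the same plane of matrices: they are the rank-1 matrices of the form x·S₀ + y·S₁.
det(x·S₀ + y·S₁) is −18·xy − 12·y² = (-6)·(3·x + 2·y)(y), vanishing at (x:y) = (2:-3) and (1:0).
M₁ = 2·S₀ − 3·S₁ = [[-18, 0], [36, 0]] = (-18)·[1, -2][1, 0]ᵀ and M₂ = S₀ = [[6, 3], [-18, -9]] = 3·[1, -3][2, 1]ᵀ, so take a₁ = [1, -2], b₁ = [1, 0], a₂ = [1, -3], b₂ = [2, 1].
Each slice is an integer combination of E₁ = a₁b₁ᵀ and E₂ = a₂b₂ᵀ: S₀ = 3·E₂, S₁ = 6·E₁ + 2·E₂; reading off coefficients, c₁ = [0, 6] and c₂ = [3, 2].
Hence T = [1, -2] ⊗ [1, 0] ⊗ [0, 6] + [1, -3] ⊗ [2, 1] ⊗ [3, 2], so rank(T) ≤ 2.
These bounds meet, so rank(T) = 2.

2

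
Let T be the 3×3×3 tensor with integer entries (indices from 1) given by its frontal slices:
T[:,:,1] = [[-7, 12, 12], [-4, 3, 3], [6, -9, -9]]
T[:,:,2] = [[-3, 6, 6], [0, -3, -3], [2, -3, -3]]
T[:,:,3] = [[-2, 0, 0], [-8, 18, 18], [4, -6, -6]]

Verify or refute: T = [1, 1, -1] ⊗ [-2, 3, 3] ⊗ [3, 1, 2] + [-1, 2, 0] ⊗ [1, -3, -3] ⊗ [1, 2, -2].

Reconstruct entry (1,1,2) from the claimed factors: Σₗ aₗ[1]bₗ[1]cₗ[2] = (1)·(-2)·(1) + (-1)·(1)·(2) = -4, but T[1,1,2] = -3. The claim is false.

No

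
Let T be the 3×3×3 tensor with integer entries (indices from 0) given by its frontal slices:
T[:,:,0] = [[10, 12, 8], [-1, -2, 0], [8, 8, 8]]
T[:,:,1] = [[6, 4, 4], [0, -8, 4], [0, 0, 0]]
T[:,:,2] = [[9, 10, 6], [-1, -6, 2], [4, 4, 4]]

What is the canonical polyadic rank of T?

3

Lower bound: the mode-3 unfolding of T (rows indexed by k, columns by (i,j) = (0,0), (0,1), (0,2), (1,0), (1,1), (1,2), (2,0), (2,1), (2,2)) is [[10, 12, 8, -1, -2, 0, 8, 8, 8], [6, 4, 4, 0, -8, 4, 0, 0, 0], [9, 10, 6, -1, -6, 2, 4, 4, 4]].
There the 3×3 minor on rows k ∈ {0, 1, 2}, columns (i,j) ∈ {(0,0), (0,1), (0,2)} is det [[10, 12, 8], [6, 4, 4], [9, 10, 6]] = 32 ≠ 0, so this unfolding has rank ≥ 3; CP rank is at least every unfolding rank, so rank(T) ≥ 3. (Flattening ranks never certify an upper bound on CP rank; for that we must actually write T with 3 rank-1 terms.)
Upper bound: T is a sum of 3 rank-1 terms, T = [1, 0, 1] ∘ [1, 1, 1] ∘ [8, 0, 4] + [1, 1, 0] ∘ [1, -2, 2] ∘ [0, 2, 1] + [2, -1, 0] ∘ [1, 2, 0] ∘ [1, 2, 2] (one valid choice — decompositions are not unique — normalised so each a, b is primitive with positive first nonzero entry; check it by expanding all entries), so rank(T) ≤ 3.
These bounds meet, so rank(T) = 3.
Check entry T[1,1,2] = -6: (0)·(1)·(4) + (1)·(-2)·(1) + (-1)·(2)·(2) = -6.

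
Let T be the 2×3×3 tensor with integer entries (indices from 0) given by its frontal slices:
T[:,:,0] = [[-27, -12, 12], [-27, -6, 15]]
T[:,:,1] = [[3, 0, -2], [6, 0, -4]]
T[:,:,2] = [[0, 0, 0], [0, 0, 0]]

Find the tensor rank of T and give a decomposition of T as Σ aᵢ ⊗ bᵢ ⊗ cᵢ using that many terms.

rank(T) = 2

Lower bound: the mode-3 unfolding of T (rows indexed by k, columns by (i,j) = (0,0), (0,1), (0,2), (1,0), (1,1), (1,2)) is [[-27, -12, 12, -27, -6, 15], [3, 0, -2, 6, 0, -4], [0, 0, 0, 0, 0, 0]].
There the 2×2 minor on rows k ∈ {0, 1}, columns (i,j) ∈ {(0,0), (0,1)} is det [[-27, -12], [3, 0]] = 36 ≠ 0, so this unfolding has rank ≥ 2; CP rank is at least every unfolding rank, so rank(T) ≥ 2. (Unfolding ranks only ever bound the CP rank from below — rank(T) can be strictly larger than all of them — so the matching upper bound has to come from an explicit 2-term decomposition.)
Upper bound — finding two terms. Write S_k = T[:,:,k] for the frontal slices: S₀ = [[-27, -12, 12], [-27, -6, 15]], S₁ = [[3, 0, -2], [6, 0, -4]], S₂ = [[0, 0, 0], [0, 0, 0]].
If T = a₁ ⊗ b₁ ⊗ c₁ + a₂ ⊗ b₂ ⊗ c₂ then each S_k = c₁[k]·a₁b₁ᵀ + c₂[k]·a₂b₂ᵀ. S₀ and S₁ are linearly independent, so a₁b₁ᵀ and a₂b₂ᵀ must span the same plane of matrices: they are the rank-1 matrices of the form x·S₀ + y·S₁.
The 2×2 minor of x·S₀ + y·S₁ on rows {0,1}, columns {0,1} is −162·x² + 54·xy = (-54)·(3·x − y)(x), vanishing at (x:y) = (1:3) and (0:1).
M₁ = S₀ + 3·S₁ = [[-18, -12, 6], [-9, -6, 3]] = (-3)·(2, 1)(3, 2, -1)ᵀ and M₂ = S₁ = [[3, 0, -2], [6, 0, -4]] = (1, 2)(3, 0, -2)ᵀ, so take a₁ = (2, 1), b₁ = (3, 2, -1), a₂ = (1, 2), b₂ = (3, 0, -2).
Each slice is an integer combination of E₁ = a₁b₁ᵀ and E₂ = a₂b₂ᵀ: S₀ = −3·E₁ − 3·E₂, S₁ = E₂, S₂ = 0; reading off coefficients, c₁ = (-3, 0, 0) and c₂ = (-3, 1, 0).
Hence T = (2, 1) ⊗ (3, 2, -1) ⊗ (-3, 0, 0) + (1, 2) ⊗ (3, 0, -2) ⊗ (-3, 1, 0), so rank(T) ≤ 2.
These bounds meet, so rank(T) = 2.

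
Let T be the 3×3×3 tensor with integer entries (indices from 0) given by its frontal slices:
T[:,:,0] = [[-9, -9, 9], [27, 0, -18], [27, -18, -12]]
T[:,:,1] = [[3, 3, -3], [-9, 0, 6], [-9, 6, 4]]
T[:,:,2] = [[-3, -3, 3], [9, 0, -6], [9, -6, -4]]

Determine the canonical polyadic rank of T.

2

Lower bound: the mode-1 unfolding of T (rows indexed by i, columns by (j,k) = (0,0), (0,1), (0,2), (1,0), (1,1), (1,2), (2,0), (2,1), (2,2)) is [[-9, 3, -3, -9, 3, -3, 9, -3, 3], [27, -9, 9, 0, 0, 0, -18, 6, -6], [27, -9, 9, -18, 6, -6, -12, 4, -4]].
There the 2×2 minor on rows i ∈ {0, 1}, columns (j,k) ∈ {(0,0), (1,0)} is det [[-9, -9], [27, 0]] = 243 ≠ 0, so this unfolding has rank ≥ 2; CP rank is at least every unfolding rank, so rank(T) ≥ 2. (Flattening ranks never certify an upper bound on CP rank; for that we must actually write T with 2 rank-1 terms.)
Upper bound — finding two terms. Every mode-3 slice of T is a multiple of one matrix: T[:,:,k] = c[k]·M with c = [3, -1, 1] and M = [[-3, -3, 3], [9, 0, -6], [9, -6, -4]] (rows indexed by i, columns by j). So it suffices to write M as a sum of two rank-1 matrices.
The columns of M satisfy (column 1) = −2·(column 0) − 3·(column 2), so splitting by columns, M = [-3, 9, 9][1, -2, 0]ᵀ + [3, -6, -4][0, -3, 1]ᵀ.
Hence T = [-3, 9, 9] ∘ [1, -2, 0] ∘ [3, -1, 1] + [3, -6, -4] ∘ [0, -3, 1] ∘ [3, -1, 1], so rank(T) ≤ 2.
These bounds meet, so rank(T) = 2.
Check entry T[1,0,0] = 27: (9)·(1)·(3) + (-6)·(0)·(3) = 27.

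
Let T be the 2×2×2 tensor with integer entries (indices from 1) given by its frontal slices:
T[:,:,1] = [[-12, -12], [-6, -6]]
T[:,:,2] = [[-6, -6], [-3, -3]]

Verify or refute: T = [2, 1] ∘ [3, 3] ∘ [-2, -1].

Reconstruct entrywise from the claimed factors. For example, T[1,1,2] = -6 and Σₗ aₗ[1]bₗ[1]cₗ[2] = (2)·(3)·(-1) = -6; checking all 8 entries, every one matches. The claim holds.

Yes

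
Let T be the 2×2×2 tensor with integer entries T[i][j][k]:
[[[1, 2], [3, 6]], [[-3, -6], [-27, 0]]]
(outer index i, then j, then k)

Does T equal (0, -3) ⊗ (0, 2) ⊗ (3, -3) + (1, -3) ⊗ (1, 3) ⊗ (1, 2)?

Reconstruct entrywise from the claimed factors. For example, T[1,1,1] = 0 and Σₗ aₗ[1]bₗ[1]cₗ[1] = (-3)·(2)·(-3) + (-3)·(3)·(2) = 0; checking all 8 entries, every one matches. The claim holds.

Yes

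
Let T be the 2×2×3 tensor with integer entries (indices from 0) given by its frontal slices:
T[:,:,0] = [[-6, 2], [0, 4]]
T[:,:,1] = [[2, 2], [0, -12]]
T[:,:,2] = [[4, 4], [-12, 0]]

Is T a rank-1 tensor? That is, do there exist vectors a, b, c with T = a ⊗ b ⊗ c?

The mode-3 unfolding of T (rows indexed by k, columns by (i,j) = (0,0), (0,1), (1,0), (1,1)) is [[-6, 2, 0, 4], [2, 2, 0, -12], [4, 4, -12, 0]].
There the 3×3 minor on rows k ∈ {0, 1, 2}, columns (i,j) ∈ {(0,0), (0,1), (1,0)} is det [[-6, 2, 0], [2, 2, 0], [4, 4, -12]] = 192 ≠ 0, so this unfolding has rank ≥ 3; CP rank is at least every unfolding rank, so rank(T) ≥ 3.
In particular rank(T) ≥ 3 > 1, so T is not rank-1.

No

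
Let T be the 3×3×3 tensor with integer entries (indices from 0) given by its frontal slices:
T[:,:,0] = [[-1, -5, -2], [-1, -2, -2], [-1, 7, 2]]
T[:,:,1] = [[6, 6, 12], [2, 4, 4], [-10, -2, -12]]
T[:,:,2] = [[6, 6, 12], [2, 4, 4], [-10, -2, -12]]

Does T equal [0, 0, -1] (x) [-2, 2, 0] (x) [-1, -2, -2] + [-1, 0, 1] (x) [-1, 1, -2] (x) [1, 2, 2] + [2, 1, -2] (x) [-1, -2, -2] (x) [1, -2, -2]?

Reconstruct entrywise from the claimed factors. For example, T[1,0,0] = -1 and Σₗ aₗ[1]bₗ[0]cₗ[0] = (0)·(-2)·(-1) + (0)·(-1)·(1) + (1)·(-1)·(1) = -1; checking all 27 entries, every one matches. The claim holds.

Yes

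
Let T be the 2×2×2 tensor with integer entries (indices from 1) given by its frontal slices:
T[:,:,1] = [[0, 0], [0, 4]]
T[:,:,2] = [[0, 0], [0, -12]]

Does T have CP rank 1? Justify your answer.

Yes

If T = a ⊗ b ⊗ c then every fibre of T is a multiple of the corresponding factor, so read the factors off the fibres through the nonzero entry T[2,2,1] = 4.
The mode-1 fibre T[:,2,1] = [0, 4] gives a = [0, 1] (primitive direction); the mode-2 fibre T[2,:,1] = [0, 4] gives b = [0, 1]; then c[k] = T[2,2,k] / (a[2]·b[2]) = [4, -12] / 1 = [4, -12].
Expanding [0, 1] ⊗ [0, 1] ⊗ [4, -12] reproduces all 8 entries of T, so T = [0, 1] ⊗ [0, 1] ⊗ [4, -12] and rank(T) ≤ 1.
Equivalently every frontal slice T[:,:,k] is c[k] times the rank-1 matrix [0, 1] ⊗ [0, 1]. So T has rank 1 (it is nonzero).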